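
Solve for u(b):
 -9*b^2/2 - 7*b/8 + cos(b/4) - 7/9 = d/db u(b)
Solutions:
 u(b) = C1 - 3*b^3/2 - 7*b^2/16 - 7*b/9 + 4*sin(b/4)


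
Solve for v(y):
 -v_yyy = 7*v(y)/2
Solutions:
 v(y) = C3*exp(-2^(2/3)*7^(1/3)*y/2) + (C1*sin(2^(2/3)*sqrt(3)*7^(1/3)*y/4) + C2*cos(2^(2/3)*sqrt(3)*7^(1/3)*y/4))*exp(2^(2/3)*7^(1/3)*y/4)


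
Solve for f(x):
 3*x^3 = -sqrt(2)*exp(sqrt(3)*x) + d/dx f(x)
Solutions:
 f(x) = C1 + 3*x^4/4 + sqrt(6)*exp(sqrt(3)*x)/3


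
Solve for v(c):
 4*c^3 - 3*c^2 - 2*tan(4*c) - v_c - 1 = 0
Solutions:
 v(c) = C1 + c^4 - c^3 - c + log(cos(4*c))/2


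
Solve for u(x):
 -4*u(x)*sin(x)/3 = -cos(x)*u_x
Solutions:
 u(x) = C1/cos(x)^(4/3)


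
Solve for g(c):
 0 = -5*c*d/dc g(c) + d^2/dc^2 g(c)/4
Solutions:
 g(c) = C1 + C2*erfi(sqrt(10)*c)


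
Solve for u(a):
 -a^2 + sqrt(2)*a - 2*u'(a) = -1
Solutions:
 u(a) = C1 - a^3/6 + sqrt(2)*a^2/4 + a/2


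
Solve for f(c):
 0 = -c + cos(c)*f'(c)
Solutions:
 f(c) = C1 + Integral(c/cos(c), c)


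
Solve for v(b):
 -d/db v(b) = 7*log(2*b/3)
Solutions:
 v(b) = C1 - 7*b*log(b) + b*log(2187/128) + 7*b


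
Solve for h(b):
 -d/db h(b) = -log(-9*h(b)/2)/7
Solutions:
 -7*Integral(1/(log(-_y) - log(2) + 2*log(3)), (_y, h(b))) = C1 - b


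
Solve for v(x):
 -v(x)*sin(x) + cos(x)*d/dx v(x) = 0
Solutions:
 v(x) = C1/cos(x)


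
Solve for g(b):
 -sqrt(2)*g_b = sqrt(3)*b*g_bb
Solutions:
 g(b) = C1 + C2*b^(1 - sqrt(6)/3)


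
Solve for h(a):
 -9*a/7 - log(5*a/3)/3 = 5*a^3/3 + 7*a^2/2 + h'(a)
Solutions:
 h(a) = C1 - 5*a^4/12 - 7*a^3/6 - 9*a^2/14 - a*log(a)/3 - a*log(5)/3 + a/3 + a*log(3)/3


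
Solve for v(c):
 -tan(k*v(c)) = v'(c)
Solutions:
 v(c) = Piecewise((-asin(exp(C1*k - c*k))/k + pi/k, Ne(k, 0)), (nan, True))
 v(c) = Piecewise((asin(exp(C1*k - c*k))/k, Ne(k, 0)), (nan, True))


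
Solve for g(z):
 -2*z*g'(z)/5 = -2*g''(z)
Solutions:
 g(z) = C1 + C2*erfi(sqrt(10)*z/10)


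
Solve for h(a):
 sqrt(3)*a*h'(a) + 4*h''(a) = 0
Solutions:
 h(a) = C1 + C2*erf(sqrt(2)*3^(1/4)*a/4)


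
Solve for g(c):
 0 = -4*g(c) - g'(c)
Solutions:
 g(c) = C1*exp(-4*c)


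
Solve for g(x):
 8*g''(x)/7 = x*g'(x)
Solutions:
 g(x) = C1 + C2*erfi(sqrt(7)*x/4)


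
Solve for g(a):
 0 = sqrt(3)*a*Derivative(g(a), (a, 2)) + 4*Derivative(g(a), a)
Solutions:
 g(a) = C1 + C2*a^(1 - 4*sqrt(3)/3)


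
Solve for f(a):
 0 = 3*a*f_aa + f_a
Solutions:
 f(a) = C1 + C2*a^(2/3)


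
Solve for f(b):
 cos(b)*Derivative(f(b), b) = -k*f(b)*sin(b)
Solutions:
 f(b) = C1*exp(k*log(cos(b)))


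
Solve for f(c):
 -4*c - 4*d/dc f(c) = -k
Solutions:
 f(c) = C1 - c^2/2 + c*k/4


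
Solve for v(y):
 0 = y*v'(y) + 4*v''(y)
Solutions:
 v(y) = C1 + C2*erf(sqrt(2)*y/4)


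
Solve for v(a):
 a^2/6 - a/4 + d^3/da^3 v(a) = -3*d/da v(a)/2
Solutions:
 v(a) = C1 + C2*sin(sqrt(6)*a/2) + C3*cos(sqrt(6)*a/2) - a^3/27 + a^2/12 + 4*a/27


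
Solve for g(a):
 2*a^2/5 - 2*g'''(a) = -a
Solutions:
 g(a) = C1 + C2*a + C3*a^2 + a^5/300 + a^4/48


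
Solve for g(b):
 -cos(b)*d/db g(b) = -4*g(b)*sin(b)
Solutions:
 g(b) = C1/cos(b)^4


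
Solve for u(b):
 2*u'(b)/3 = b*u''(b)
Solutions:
 u(b) = C1 + C2*b^(5/3)


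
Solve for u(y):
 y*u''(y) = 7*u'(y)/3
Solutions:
 u(y) = C1 + C2*y^(10/3)


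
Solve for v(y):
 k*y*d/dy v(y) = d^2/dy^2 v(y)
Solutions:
 v(y) = Piecewise((-sqrt(2)*sqrt(pi)*C1*erf(sqrt(2)*y*sqrt(-k)/2)/(2*sqrt(-k)) - C2, (k > 0) | (k < 0)), (-C1*y - C2, True))


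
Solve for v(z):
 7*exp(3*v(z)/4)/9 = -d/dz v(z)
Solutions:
 v(z) = 4*log(1/(C1 + 7*z))/3 + 4*log(12)/3
 v(z) = 4*log((-12^(1/3) - 2^(2/3)*3^(5/6)*I)*(1/(C1 + 7*z))^(1/3)/2)
 v(z) = 4*log((-12^(1/3) + 2^(2/3)*3^(5/6)*I)*(1/(C1 + 7*z))^(1/3)/2)


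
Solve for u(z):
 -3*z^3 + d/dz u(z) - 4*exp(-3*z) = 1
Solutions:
 u(z) = C1 + 3*z^4/4 + z - 4*exp(-3*z)/3


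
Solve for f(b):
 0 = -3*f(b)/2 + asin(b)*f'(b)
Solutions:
 f(b) = C1*exp(3*Integral(1/asin(b), b)/2)


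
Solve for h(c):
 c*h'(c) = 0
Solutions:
 h(c) = C1


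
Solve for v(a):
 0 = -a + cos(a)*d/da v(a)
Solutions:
 v(a) = C1 + Integral(a/cos(a), a)


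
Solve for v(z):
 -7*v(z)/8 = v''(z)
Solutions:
 v(z) = C1*sin(sqrt(14)*z/4) + C2*cos(sqrt(14)*z/4)


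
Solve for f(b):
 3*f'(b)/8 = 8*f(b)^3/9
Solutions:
 f(b) = -3*sqrt(6)*sqrt(-1/(C1 + 64*b))/2
 f(b) = 3*sqrt(6)*sqrt(-1/(C1 + 64*b))/2


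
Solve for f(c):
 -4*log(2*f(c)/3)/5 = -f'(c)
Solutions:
 -5*Integral(1/(log(_y) - log(3) + log(2)), (_y, f(c)))/4 = C1 - c


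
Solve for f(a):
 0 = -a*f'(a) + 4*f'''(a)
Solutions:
 f(a) = C1 + Integral(C2*airyai(2^(1/3)*a/2) + C3*airybi(2^(1/3)*a/2), a)


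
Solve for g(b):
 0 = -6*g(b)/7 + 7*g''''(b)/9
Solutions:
 g(b) = C1*exp(-54^(1/4)*sqrt(7)*b/7) + C2*exp(54^(1/4)*sqrt(7)*b/7) + C3*sin(54^(1/4)*sqrt(7)*b/7) + C4*cos(54^(1/4)*sqrt(7)*b/7)


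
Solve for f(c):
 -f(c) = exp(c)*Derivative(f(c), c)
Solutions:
 f(c) = C1*exp(exp(-c))


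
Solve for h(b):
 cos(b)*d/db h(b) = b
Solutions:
 h(b) = C1 + Integral(b/cos(b), b)


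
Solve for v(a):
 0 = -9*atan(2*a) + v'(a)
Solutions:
 v(a) = C1 + 9*a*atan(2*a) - 9*log(4*a^2 + 1)/4


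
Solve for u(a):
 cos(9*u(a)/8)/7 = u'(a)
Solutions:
 -a/7 - 4*log(sin(9*u(a)/8) - 1)/9 + 4*log(sin(9*u(a)/8) + 1)/9 = C1


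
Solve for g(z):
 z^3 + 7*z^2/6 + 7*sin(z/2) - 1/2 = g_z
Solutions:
 g(z) = C1 + z^4/4 + 7*z^3/18 - z/2 - 14*cos(z/2)


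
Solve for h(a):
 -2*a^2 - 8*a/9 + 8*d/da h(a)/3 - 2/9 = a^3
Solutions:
 h(a) = C1 + 3*a^4/32 + a^3/4 + a^2/6 + a/12


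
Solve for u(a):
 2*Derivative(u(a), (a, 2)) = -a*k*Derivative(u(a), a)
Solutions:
 u(a) = Piecewise((-sqrt(pi)*C1*erf(a*sqrt(k)/2)/sqrt(k) - C2, (k > 0) | (k < 0)), (-C1*a - C2, True))


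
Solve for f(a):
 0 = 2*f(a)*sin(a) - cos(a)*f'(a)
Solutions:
 f(a) = C1/cos(a)^2


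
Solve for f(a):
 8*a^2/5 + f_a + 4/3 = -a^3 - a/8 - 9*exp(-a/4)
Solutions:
 f(a) = C1 - a^4/4 - 8*a^3/15 - a^2/16 - 4*a/3 + 36*exp(-a/4)


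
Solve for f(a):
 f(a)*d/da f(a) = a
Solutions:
 f(a) = -sqrt(C1 + a^2)
 f(a) = sqrt(C1 + a^2)


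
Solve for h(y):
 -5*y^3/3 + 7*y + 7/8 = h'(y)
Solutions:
 h(y) = C1 - 5*y^4/12 + 7*y^2/2 + 7*y/8


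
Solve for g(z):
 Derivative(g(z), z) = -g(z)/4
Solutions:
 g(z) = C1*exp(-z/4)


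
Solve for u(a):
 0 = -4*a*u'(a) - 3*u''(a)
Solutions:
 u(a) = C1 + C2*erf(sqrt(6)*a/3)


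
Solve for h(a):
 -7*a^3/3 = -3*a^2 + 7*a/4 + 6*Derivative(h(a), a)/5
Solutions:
 h(a) = C1 - 35*a^4/72 + 5*a^3/6 - 35*a^2/48


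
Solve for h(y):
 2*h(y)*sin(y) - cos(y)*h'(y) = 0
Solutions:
 h(y) = C1/cos(y)^2


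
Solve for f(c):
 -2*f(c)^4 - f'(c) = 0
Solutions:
 f(c) = (-3^(2/3) - 3*3^(1/6)*I)*(1/(C1 + 2*c))^(1/3)/6
 f(c) = (-3^(2/3) + 3*3^(1/6)*I)*(1/(C1 + 2*c))^(1/3)/6
 f(c) = (1/(C1 + 6*c))^(1/3)


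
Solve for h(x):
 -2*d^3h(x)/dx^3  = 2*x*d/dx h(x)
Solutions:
 h(x) = C1 + Integral(C2*airyai(-x) + C3*airybi(-x), x)


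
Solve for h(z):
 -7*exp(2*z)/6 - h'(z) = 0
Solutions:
 h(z) = C1 - 7*exp(2*z)/12


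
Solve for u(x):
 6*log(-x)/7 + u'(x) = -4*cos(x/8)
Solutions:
 u(x) = C1 - 6*x*log(-x)/7 + 6*x/7 - 32*sin(x/8)


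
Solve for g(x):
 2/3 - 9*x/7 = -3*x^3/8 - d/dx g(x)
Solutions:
 g(x) = C1 - 3*x^4/32 + 9*x^2/14 - 2*x/3


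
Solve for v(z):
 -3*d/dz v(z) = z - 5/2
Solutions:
 v(z) = C1 - z^2/6 + 5*z/6


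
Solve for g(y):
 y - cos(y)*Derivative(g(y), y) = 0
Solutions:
 g(y) = C1 + Integral(y/cos(y), y)


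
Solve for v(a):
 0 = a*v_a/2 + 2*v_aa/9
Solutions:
 v(a) = C1 + C2*erf(3*sqrt(2)*a/4)


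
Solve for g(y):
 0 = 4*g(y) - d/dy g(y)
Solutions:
 g(y) = C1*exp(4*y)


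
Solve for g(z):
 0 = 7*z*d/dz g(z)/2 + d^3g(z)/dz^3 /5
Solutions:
 g(z) = C1 + Integral(C2*airyai(-2^(2/3)*35^(1/3)*z/2) + C3*airybi(-2^(2/3)*35^(1/3)*z/2), z)


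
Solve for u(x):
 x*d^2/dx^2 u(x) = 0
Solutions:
 u(x) = C1 + C2*x


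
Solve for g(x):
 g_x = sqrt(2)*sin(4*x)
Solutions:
 g(x) = C1 - sqrt(2)*cos(4*x)/4


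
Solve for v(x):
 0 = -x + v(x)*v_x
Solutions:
 v(x) = -sqrt(C1 + x^2)
 v(x) = sqrt(C1 + x^2)


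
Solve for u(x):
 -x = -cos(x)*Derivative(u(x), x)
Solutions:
 u(x) = C1 + Integral(x/cos(x), x)


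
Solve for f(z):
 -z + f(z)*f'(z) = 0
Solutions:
 f(z) = -sqrt(C1 + z^2)
 f(z) = sqrt(C1 + z^2)


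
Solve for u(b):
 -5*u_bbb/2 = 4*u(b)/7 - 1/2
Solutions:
 u(b) = C3*exp(-2*35^(2/3)*b/35) + (C1*sin(sqrt(3)*35^(2/3)*b/35) + C2*cos(sqrt(3)*35^(2/3)*b/35))*exp(35^(2/3)*b/35) + 7/8


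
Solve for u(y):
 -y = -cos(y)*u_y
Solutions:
 u(y) = C1 + Integral(y/cos(y), y)


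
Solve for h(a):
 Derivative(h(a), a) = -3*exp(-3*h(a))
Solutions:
 h(a) = log(C1 - 9*a)/3
 h(a) = log((-3^(1/3) - 3^(5/6)*I)*(C1 - 3*a)^(1/3)/2)
 h(a) = log((-3^(1/3) + 3^(5/6)*I)*(C1 - 3*a)^(1/3)/2)


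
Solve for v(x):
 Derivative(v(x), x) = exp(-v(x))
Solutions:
 v(x) = log(C1 + x)


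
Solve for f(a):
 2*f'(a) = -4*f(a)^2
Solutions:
 f(a) = 1/(C1 + 2*a)


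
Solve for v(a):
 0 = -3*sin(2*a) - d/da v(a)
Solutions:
 v(a) = C1 + 3*cos(2*a)/2


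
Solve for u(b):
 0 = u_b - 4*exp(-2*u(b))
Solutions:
 u(b) = log(-sqrt(C1 + 8*b))
 u(b) = log(C1 + 8*b)/2


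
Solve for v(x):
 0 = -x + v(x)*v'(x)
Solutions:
 v(x) = -sqrt(C1 + x^2)
 v(x) = sqrt(C1 + x^2)


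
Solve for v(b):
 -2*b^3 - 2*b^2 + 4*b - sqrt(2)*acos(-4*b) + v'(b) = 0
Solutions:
 v(b) = C1 + b^4/2 + 2*b^3/3 - 2*b^2 + sqrt(2)*(b*acos(-4*b) + sqrt(1 - 16*b^2)/4)


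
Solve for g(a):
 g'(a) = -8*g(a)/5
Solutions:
 g(a) = C1*exp(-8*a/5)


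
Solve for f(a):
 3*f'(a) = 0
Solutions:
 f(a) = C1


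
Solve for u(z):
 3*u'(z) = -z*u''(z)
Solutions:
 u(z) = C1 + C2/z^2


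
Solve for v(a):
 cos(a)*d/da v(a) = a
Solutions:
 v(a) = C1 + Integral(a/cos(a), a)


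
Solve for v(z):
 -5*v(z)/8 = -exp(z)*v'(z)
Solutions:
 v(z) = C1*exp(-5*exp(-z)/8)


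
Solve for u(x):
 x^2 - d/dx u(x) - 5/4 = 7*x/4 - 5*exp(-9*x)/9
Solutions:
 u(x) = C1 + x^3/3 - 7*x^2/8 - 5*x/4 - 5*exp(-9*x)/81


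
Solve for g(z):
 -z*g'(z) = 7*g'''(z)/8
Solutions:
 g(z) = C1 + Integral(C2*airyai(-2*7^(2/3)*z/7) + C3*airybi(-2*7^(2/3)*z/7), z)


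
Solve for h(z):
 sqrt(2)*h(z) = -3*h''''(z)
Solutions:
 h(z) = (C1*sin(2^(5/8)*3^(3/4)*z/6) + C2*cos(2^(5/8)*3^(3/4)*z/6))*exp(-2^(5/8)*3^(3/4)*z/6) + (C3*sin(2^(5/8)*3^(3/4)*z/6) + C4*cos(2^(5/8)*3^(3/4)*z/6))*exp(2^(5/8)*3^(3/4)*z/6)


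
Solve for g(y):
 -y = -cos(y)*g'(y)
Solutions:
 g(y) = C1 + Integral(y/cos(y), y)


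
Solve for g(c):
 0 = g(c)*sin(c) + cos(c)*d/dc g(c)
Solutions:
 g(c) = C1*cos(c)


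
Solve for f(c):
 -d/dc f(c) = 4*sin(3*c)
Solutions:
 f(c) = C1 + 4*cos(3*c)/3


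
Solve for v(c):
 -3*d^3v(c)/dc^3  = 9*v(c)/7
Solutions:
 v(c) = C3*exp(-3^(1/3)*7^(2/3)*c/7) + (C1*sin(3^(5/6)*7^(2/3)*c/14) + C2*cos(3^(5/6)*7^(2/3)*c/14))*exp(3^(1/3)*7^(2/3)*c/14)


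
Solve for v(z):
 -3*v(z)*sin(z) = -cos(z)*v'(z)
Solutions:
 v(z) = C1/cos(z)^3


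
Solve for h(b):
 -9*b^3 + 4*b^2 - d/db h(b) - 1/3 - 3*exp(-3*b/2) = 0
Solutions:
 h(b) = C1 - 9*b^4/4 + 4*b^3/3 - b/3 + 2*exp(-3*b/2)


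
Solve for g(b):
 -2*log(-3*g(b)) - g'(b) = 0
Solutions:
 Integral(1/(log(-_y) + log(3)), (_y, g(b)))/2 = C1 - b


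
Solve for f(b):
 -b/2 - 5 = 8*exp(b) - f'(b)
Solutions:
 f(b) = C1 + b^2/4 + 5*b + 8*exp(b)


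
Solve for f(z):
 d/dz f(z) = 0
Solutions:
 f(z) = C1


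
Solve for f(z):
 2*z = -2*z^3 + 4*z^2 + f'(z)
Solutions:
 f(z) = C1 + z^4/2 - 4*z^3/3 + z^2


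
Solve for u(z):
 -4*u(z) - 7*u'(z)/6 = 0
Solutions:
 u(z) = C1*exp(-24*z/7)


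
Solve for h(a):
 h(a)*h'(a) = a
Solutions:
 h(a) = -sqrt(C1 + a^2)
 h(a) = sqrt(C1 + a^2)


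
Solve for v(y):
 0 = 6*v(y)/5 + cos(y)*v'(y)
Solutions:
 v(y) = C1*(sin(y) - 1)^(3/5)/(sin(y) + 1)^(3/5)


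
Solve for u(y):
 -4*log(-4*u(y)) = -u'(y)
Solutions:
 -Integral(1/(log(-_y) + 2*log(2)), (_y, u(y)))/4 = C1 - y


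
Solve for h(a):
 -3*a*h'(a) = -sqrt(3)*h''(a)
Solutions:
 h(a) = C1 + C2*erfi(sqrt(2)*3^(1/4)*a/2)


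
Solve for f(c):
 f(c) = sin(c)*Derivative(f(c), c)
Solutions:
 f(c) = C1*sqrt(cos(c) - 1)/sqrt(cos(c) + 1)


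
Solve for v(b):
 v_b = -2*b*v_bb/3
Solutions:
 v(b) = C1 + C2/sqrt(b)


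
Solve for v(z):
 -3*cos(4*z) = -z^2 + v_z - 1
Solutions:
 v(z) = C1 + z^3/3 + z - 3*sin(4*z)/4


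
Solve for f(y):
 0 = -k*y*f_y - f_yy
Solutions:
 f(y) = Piecewise((-sqrt(2)*sqrt(pi)*C1*erf(sqrt(2)*sqrt(k)*y/2)/(2*sqrt(k)) - C2, (k > 0) | (k < 0)), (-C1*y - C2, True))


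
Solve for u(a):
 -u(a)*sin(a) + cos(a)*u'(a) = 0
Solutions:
 u(a) = C1/cos(a)


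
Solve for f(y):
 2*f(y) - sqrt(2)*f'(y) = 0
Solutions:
 f(y) = C1*exp(sqrt(2)*y)


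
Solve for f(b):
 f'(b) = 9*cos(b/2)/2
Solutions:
 f(b) = C1 + 9*sin(b/2)


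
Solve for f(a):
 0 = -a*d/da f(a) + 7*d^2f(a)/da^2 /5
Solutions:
 f(a) = C1 + C2*erfi(sqrt(70)*a/14)


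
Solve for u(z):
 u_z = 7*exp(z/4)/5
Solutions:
 u(z) = C1 + 28*exp(z/4)/5


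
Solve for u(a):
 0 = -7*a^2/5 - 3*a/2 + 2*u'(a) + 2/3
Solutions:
 u(a) = C1 + 7*a^3/30 + 3*a^2/8 - a/3


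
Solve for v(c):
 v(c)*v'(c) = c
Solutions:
 v(c) = -sqrt(C1 + c^2)
 v(c) = sqrt(C1 + c^2)


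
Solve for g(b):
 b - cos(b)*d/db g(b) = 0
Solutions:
 g(b) = C1 + Integral(b/cos(b), b)


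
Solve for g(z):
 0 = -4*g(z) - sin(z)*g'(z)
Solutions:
 g(z) = C1*(cos(z)^2 + 2*cos(z) + 1)/(cos(z)^2 - 2*cos(z) + 1)


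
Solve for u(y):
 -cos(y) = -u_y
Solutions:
 u(y) = C1 + sin(y)


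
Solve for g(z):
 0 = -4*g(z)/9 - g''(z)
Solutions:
 g(z) = C1*sin(2*z/3) + C2*cos(2*z/3)


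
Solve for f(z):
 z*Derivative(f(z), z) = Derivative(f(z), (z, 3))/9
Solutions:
 f(z) = C1 + Integral(C2*airyai(3^(2/3)*z) + C3*airybi(3^(2/3)*z), z)


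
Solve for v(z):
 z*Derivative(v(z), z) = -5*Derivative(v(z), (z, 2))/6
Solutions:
 v(z) = C1 + C2*erf(sqrt(15)*z/5)


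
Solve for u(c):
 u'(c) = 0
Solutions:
 u(c) = C1


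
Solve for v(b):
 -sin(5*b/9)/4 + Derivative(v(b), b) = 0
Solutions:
 v(b) = C1 - 9*cos(5*b/9)/20


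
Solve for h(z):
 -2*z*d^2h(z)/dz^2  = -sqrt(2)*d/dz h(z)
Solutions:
 h(z) = C1 + C2*z^(sqrt(2)/2 + 1)


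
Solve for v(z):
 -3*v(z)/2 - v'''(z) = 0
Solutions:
 v(z) = C3*exp(-2^(2/3)*3^(1/3)*z/2) + (C1*sin(2^(2/3)*3^(5/6)*z/4) + C2*cos(2^(2/3)*3^(5/6)*z/4))*exp(2^(2/3)*3^(1/3)*z/4)


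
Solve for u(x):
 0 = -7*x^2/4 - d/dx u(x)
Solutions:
 u(x) = C1 - 7*x^3/12


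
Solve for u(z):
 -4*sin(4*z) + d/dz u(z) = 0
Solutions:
 u(z) = C1 - cos(4*z)


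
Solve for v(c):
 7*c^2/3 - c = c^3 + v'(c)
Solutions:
 v(c) = C1 - c^4/4 + 7*c^3/9 - c^2/2


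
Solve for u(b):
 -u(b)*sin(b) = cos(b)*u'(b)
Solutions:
 u(b) = C1*cos(b)


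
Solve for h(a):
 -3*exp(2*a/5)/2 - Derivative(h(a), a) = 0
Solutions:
 h(a) = C1 - 15*exp(2*a/5)/4


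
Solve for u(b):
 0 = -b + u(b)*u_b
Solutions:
 u(b) = -sqrt(C1 + b^2)
 u(b) = sqrt(C1 + b^2)


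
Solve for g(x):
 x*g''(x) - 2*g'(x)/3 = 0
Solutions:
 g(x) = C1 + C2*x^(5/3)


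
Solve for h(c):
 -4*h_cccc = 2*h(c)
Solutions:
 h(c) = (C1*sin(2^(1/4)*c/2) + C2*cos(2^(1/4)*c/2))*exp(-2^(1/4)*c/2) + (C3*sin(2^(1/4)*c/2) + C4*cos(2^(1/4)*c/2))*exp(2^(1/4)*c/2)


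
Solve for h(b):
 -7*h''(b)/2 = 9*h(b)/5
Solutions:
 h(b) = C1*sin(3*sqrt(70)*b/35) + C2*cos(3*sqrt(70)*b/35)


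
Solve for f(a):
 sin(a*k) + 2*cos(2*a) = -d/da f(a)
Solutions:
 f(a) = C1 - sin(2*a) + cos(a*k)/k


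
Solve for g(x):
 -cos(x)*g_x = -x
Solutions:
 g(x) = C1 + Integral(x/cos(x), x)


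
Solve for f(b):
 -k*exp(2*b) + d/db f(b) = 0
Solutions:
 f(b) = C1 + k*exp(2*b)/2


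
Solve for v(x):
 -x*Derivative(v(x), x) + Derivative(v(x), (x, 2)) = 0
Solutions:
 v(x) = C1 + C2*erfi(sqrt(2)*x/2)


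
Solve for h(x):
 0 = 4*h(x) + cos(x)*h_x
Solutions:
 h(x) = C1*(sin(x)^2 - 2*sin(x) + 1)/(sin(x)^2 + 2*sin(x) + 1)


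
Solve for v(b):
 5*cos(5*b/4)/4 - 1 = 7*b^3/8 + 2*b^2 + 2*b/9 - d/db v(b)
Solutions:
 v(b) = C1 + 7*b^4/32 + 2*b^3/3 + b^2/9 + b - sin(5*b/4)


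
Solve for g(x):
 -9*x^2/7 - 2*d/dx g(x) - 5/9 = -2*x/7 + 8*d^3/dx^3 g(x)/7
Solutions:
 g(x) = C1 + C2*sin(sqrt(7)*x/2) + C3*cos(sqrt(7)*x/2) - 3*x^3/14 + x^2/14 + 403*x/882


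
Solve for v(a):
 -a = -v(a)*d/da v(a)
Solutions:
 v(a) = -sqrt(C1 + a^2)
 v(a) = sqrt(C1 + a^2)


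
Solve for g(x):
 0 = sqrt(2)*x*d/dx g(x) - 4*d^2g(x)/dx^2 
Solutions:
 g(x) = C1 + C2*erfi(2^(3/4)*x/4)


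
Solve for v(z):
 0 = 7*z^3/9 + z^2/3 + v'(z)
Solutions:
 v(z) = C1 - 7*z^4/36 - z^3/9


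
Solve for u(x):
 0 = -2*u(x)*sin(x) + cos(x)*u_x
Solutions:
 u(x) = C1/cos(x)^2


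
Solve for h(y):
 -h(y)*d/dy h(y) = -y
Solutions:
 h(y) = -sqrt(C1 + y^2)
 h(y) = sqrt(C1 + y^2)


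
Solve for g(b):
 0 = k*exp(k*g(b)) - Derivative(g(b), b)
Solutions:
 g(b) = Piecewise((log(-1/(C1*k + b*k^2))/k, Ne(k, 0)), (nan, True))
 g(b) = Piecewise((C1 + b*k, Eq(k, 0)), (nan, True))


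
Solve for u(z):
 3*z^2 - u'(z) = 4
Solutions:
 u(z) = C1 + z^3 - 4*z


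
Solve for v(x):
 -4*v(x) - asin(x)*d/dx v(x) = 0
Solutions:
 v(x) = C1*exp(-4*Integral(1/asin(x), x))


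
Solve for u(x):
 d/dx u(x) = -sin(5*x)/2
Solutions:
 u(x) = C1 + cos(5*x)/10


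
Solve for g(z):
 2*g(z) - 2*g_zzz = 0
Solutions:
 g(z) = C3*exp(z) + (C1*sin(sqrt(3)*z/2) + C2*cos(sqrt(3)*z/2))*exp(-z/2)


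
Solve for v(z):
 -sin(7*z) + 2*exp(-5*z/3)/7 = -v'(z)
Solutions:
 v(z) = C1 - cos(7*z)/7 + 6*exp(-5*z/3)/35


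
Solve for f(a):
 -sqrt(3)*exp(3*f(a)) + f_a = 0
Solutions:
 f(a) = log(-1/(C1 + 3*sqrt(3)*a))/3
 f(a) = log((-1/(C1 + sqrt(3)*a))^(1/3)*(-3^(2/3) - 3*3^(1/6)*I)/6)
 f(a) = log((-1/(C1 + sqrt(3)*a))^(1/3)*(-3^(2/3) + 3*3^(1/6)*I)/6)


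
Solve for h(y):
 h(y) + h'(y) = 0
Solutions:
 h(y) = C1*exp(-y)


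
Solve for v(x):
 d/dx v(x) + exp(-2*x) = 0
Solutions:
 v(x) = C1 + exp(-2*x)/2


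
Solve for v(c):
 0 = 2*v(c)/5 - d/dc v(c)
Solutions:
 v(c) = C1*exp(2*c/5)


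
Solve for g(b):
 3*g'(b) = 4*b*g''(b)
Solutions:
 g(b) = C1 + C2*b^(7/4)


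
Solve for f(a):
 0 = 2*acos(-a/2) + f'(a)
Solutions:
 f(a) = C1 - 2*a*acos(-a/2) - 2*sqrt(4 - a^2)


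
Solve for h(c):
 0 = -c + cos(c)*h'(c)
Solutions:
 h(c) = C1 + Integral(c/cos(c), c)


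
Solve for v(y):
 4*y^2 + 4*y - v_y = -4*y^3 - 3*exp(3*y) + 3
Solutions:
 v(y) = C1 + y^4 + 4*y^3/3 + 2*y^2 - 3*y + exp(3*y)


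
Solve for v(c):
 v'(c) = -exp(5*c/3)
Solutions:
 v(c) = C1 - 3*exp(5*c/3)/5


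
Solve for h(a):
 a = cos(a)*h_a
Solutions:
 h(a) = C1 + Integral(a/cos(a), a)


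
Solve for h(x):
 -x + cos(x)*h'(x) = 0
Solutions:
 h(x) = C1 + Integral(x/cos(x), x)


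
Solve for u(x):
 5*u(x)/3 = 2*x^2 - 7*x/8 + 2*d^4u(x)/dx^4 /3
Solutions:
 u(x) = C1*exp(-2^(3/4)*5^(1/4)*x/2) + C2*exp(2^(3/4)*5^(1/4)*x/2) + C3*sin(2^(3/4)*5^(1/4)*x/2) + C4*cos(2^(3/4)*5^(1/4)*x/2) + 6*x^2/5 - 21*x/40


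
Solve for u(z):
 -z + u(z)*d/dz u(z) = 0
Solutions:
 u(z) = -sqrt(C1 + z^2)
 u(z) = sqrt(C1 + z^2)


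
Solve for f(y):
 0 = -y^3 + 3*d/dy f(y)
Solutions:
 f(y) = C1 + y^4/12


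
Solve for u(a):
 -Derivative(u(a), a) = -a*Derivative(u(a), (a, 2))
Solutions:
 u(a) = C1 + C2*a^2


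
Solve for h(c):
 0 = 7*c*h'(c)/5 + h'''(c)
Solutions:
 h(c) = C1 + Integral(C2*airyai(-5^(2/3)*7^(1/3)*c/5) + C3*airybi(-5^(2/3)*7^(1/3)*c/5), c)


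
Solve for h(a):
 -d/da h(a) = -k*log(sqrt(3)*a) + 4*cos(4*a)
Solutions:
 h(a) = C1 + a*k*(log(a) - 1) + a*k*log(3)/2 - sin(4*a)


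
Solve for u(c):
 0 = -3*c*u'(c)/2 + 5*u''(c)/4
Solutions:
 u(c) = C1 + C2*erfi(sqrt(15)*c/5)


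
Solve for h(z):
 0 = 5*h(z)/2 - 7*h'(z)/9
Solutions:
 h(z) = C1*exp(45*z/14)


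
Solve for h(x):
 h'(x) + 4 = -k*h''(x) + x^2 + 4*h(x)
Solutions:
 h(x) = C1*exp(x*(sqrt(16*k + 1) - 1)/(2*k)) + C2*exp(-x*(sqrt(16*k + 1) + 1)/(2*k)) - k/8 - x^2/4 - x/8 + 31/32


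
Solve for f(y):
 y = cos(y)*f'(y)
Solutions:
 f(y) = C1 + Integral(y/cos(y), y)


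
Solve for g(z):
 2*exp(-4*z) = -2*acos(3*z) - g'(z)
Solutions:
 g(z) = C1 - 2*z*acos(3*z) + 2*sqrt(1 - 9*z^2)/3 + exp(-4*z)/2


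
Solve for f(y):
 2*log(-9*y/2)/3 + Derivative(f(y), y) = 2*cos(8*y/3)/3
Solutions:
 f(y) = C1 - 2*y*log(-y)/3 - 2*y*log(3) + 2*y/3 + 2*y*log(6)/3 + sin(8*y/3)/4


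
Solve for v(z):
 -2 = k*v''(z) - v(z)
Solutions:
 v(z) = C1*exp(-z*sqrt(1/k)) + C2*exp(z*sqrt(1/k)) + 2


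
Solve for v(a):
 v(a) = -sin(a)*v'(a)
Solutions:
 v(a) = C1*sqrt(cos(a) + 1)/sqrt(cos(a) - 1)


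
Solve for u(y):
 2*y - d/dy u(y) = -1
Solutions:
 u(y) = C1 + y^2 + y


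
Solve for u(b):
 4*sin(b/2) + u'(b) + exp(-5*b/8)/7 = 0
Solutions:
 u(b) = C1 + 8*cos(b/2) + 8*exp(-5*b/8)/35


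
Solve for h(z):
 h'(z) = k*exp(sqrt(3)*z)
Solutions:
 h(z) = C1 + sqrt(3)*k*exp(sqrt(3)*z)/3


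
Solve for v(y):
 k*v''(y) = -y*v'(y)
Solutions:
 v(y) = C1 + C2*sqrt(k)*erf(sqrt(2)*y*sqrt(1/k)/2)


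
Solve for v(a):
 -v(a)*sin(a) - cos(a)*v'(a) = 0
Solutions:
 v(a) = C1*cos(a)


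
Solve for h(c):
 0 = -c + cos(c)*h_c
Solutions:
 h(c) = C1 + Integral(c/cos(c), c)


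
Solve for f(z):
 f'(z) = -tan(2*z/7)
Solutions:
 f(z) = C1 + 7*log(cos(2*z/7))/2


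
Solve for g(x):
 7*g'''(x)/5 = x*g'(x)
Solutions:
 g(x) = C1 + Integral(C2*airyai(5^(1/3)*7^(2/3)*x/7) + C3*airybi(5^(1/3)*7^(2/3)*x/7), x)


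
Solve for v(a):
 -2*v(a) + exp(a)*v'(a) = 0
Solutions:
 v(a) = C1*exp(-2*exp(-a))


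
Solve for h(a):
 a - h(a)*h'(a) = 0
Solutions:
 h(a) = -sqrt(C1 + a^2)
 h(a) = sqrt(C1 + a^2)


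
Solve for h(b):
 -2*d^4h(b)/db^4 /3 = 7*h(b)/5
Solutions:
 h(b) = (C1*sin(42^(1/4)*5^(3/4)*b/10) + C2*cos(42^(1/4)*5^(3/4)*b/10))*exp(-42^(1/4)*5^(3/4)*b/10) + (C3*sin(42^(1/4)*5^(3/4)*b/10) + C4*cos(42^(1/4)*5^(3/4)*b/10))*exp(42^(1/4)*5^(3/4)*b/10)


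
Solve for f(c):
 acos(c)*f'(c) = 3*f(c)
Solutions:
 f(c) = C1*exp(3*Integral(1/acos(c), c))


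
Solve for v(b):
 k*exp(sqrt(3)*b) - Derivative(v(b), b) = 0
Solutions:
 v(b) = C1 + sqrt(3)*k*exp(sqrt(3)*b)/3


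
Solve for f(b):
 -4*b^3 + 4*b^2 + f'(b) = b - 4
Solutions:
 f(b) = C1 + b^4 - 4*b^3/3 + b^2/2 - 4*b


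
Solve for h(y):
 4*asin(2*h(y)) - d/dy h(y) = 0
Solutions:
 Integral(1/asin(2*_y), (_y, h(y))) = C1 + 4*y


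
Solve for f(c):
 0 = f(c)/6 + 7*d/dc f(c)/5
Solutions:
 f(c) = C1*exp(-5*c/42)


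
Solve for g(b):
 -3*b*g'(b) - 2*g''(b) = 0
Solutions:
 g(b) = C1 + C2*erf(sqrt(3)*b/2)


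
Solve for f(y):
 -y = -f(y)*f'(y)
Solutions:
 f(y) = -sqrt(C1 + y^2)
 f(y) = sqrt(C1 + y^2)


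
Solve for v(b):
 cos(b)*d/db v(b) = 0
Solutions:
 v(b) = C1


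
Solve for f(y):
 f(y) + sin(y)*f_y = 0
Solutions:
 f(y) = C1*sqrt(cos(y) + 1)/sqrt(cos(y) - 1)


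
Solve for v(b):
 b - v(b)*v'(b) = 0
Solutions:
 v(b) = -sqrt(C1 + b^2)
 v(b) = sqrt(C1 + b^2)


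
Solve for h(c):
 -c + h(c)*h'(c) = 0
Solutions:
 h(c) = -sqrt(C1 + c^2)
 h(c) = sqrt(C1 + c^2)


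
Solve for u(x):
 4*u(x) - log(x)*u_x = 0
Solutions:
 u(x) = C1*exp(4*li(x))


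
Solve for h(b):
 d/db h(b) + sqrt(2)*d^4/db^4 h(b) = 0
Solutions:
 h(b) = C1 + C4*exp(-2^(5/6)*b/2) + (C2*sin(2^(5/6)*sqrt(3)*b/4) + C3*cos(2^(5/6)*sqrt(3)*b/4))*exp(2^(5/6)*b/4)


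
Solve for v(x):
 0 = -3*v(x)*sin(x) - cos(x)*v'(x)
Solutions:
 v(x) = C1*cos(x)^3


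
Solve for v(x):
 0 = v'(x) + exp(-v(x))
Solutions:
 v(x) = log(C1 - x)


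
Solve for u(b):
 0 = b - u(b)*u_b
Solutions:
 u(b) = -sqrt(C1 + b^2)
 u(b) = sqrt(C1 + b^2)


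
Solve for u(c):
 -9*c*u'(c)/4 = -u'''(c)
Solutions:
 u(c) = C1 + Integral(C2*airyai(2^(1/3)*3^(2/3)*c/2) + C3*airybi(2^(1/3)*3^(2/3)*c/2), c)


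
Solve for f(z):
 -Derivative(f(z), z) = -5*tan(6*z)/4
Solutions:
 f(z) = C1 - 5*log(cos(6*z))/24


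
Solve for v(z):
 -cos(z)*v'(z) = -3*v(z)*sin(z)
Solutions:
 v(z) = C1/cos(z)^3


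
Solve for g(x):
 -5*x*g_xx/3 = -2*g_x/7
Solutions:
 g(x) = C1 + C2*x^(41/35)


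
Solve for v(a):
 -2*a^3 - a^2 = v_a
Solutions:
 v(a) = C1 - a^4/2 - a^3/3


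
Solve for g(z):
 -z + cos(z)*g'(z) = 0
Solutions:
 g(z) = C1 + Integral(z/cos(z), z)


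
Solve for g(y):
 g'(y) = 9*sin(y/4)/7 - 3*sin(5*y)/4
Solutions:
 g(y) = C1 - 36*cos(y/4)/7 + 3*cos(5*y)/20


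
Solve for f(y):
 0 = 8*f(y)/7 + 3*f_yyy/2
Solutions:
 f(y) = C3*exp(-2*2^(1/3)*21^(2/3)*y/21) + (C1*sin(2^(1/3)*3^(1/6)*7^(2/3)*y/7) + C2*cos(2^(1/3)*3^(1/6)*7^(2/3)*y/7))*exp(2^(1/3)*21^(2/3)*y/21)


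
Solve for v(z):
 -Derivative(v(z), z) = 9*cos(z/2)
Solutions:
 v(z) = C1 - 18*sin(z/2)


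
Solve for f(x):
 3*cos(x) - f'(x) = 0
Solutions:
 f(x) = C1 + 3*sin(x)


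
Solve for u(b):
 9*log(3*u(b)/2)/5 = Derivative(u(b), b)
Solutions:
 5*Integral(1/(-log(_y) - log(3) + log(2)), (_y, u(b)))/9 = C1 - b


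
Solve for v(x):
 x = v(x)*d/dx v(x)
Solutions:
 v(x) = -sqrt(C1 + x^2)
 v(x) = sqrt(C1 + x^2)


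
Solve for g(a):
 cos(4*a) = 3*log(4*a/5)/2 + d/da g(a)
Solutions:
 g(a) = C1 - 3*a*log(a)/2 - 3*a*log(2) + 3*a/2 + 3*a*log(5)/2 + sin(4*a)/4


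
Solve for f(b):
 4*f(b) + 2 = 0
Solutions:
 f(b) = -1/2


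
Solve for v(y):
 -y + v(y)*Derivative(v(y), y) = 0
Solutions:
 v(y) = -sqrt(C1 + y^2)
 v(y) = sqrt(C1 + y^2)


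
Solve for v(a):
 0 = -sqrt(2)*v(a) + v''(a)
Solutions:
 v(a) = C1*exp(-2^(1/4)*a) + C2*exp(2^(1/4)*a)


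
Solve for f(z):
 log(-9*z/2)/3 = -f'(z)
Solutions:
 f(z) = C1 - z*log(-z)/3 + z*(-2*log(3) + log(2) + 1)/3


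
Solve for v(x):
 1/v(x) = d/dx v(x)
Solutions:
 v(x) = -sqrt(C1 + 2*x)
 v(x) = sqrt(C1 + 2*x)


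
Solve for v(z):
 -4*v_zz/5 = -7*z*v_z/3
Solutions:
 v(z) = C1 + C2*erfi(sqrt(210)*z/12)


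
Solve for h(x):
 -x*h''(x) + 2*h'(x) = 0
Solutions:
 h(x) = C1 + C2*x^3


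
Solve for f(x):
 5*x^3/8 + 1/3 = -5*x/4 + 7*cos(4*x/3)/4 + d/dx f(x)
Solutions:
 f(x) = C1 + 5*x^4/32 + 5*x^2/8 + x/3 - 21*sin(4*x/3)/16


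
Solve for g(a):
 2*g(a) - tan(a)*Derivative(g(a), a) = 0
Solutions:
 g(a) = C1*sin(a)^2


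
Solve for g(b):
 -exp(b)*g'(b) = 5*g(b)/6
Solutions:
 g(b) = C1*exp(5*exp(-b)/6)


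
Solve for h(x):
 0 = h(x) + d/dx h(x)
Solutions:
 h(x) = C1*exp(-x)


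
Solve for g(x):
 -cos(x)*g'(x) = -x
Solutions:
 g(x) = C1 + Integral(x/cos(x), x)


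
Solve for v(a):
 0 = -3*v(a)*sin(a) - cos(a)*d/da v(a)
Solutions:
 v(a) = C1*cos(a)^3


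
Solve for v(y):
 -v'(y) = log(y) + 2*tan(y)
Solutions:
 v(y) = C1 - y*log(y) + y + 2*log(cos(y))


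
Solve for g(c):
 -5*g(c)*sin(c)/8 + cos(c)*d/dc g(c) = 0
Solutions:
 g(c) = C1/cos(c)^(5/8)


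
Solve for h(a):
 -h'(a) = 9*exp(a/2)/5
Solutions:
 h(a) = C1 - 18*exp(a/2)/5


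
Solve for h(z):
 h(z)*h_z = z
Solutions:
 h(z) = -sqrt(C1 + z^2)
 h(z) = sqrt(C1 + z^2)


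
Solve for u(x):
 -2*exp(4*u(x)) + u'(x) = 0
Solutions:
 u(x) = log(-(-1/(C1 + 8*x))^(1/4))
 u(x) = log(-1/(C1 + 8*x))/4
 u(x) = log(-I*(-1/(C1 + 8*x))^(1/4))
 u(x) = log(I*(-1/(C1 + 8*x))^(1/4))


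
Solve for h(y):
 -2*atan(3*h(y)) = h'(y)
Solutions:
 Integral(1/atan(3*_y), (_y, h(y))) = C1 - 2*y


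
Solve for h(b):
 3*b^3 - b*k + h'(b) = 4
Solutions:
 h(b) = C1 - 3*b^4/4 + b^2*k/2 + 4*b


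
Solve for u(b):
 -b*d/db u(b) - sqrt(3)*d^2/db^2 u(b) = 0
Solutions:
 u(b) = C1 + C2*erf(sqrt(2)*3^(3/4)*b/6)


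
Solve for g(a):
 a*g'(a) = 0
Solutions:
 g(a) = C1


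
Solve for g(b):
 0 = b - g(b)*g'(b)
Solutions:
 g(b) = -sqrt(C1 + b^2)
 g(b) = sqrt(C1 + b^2)


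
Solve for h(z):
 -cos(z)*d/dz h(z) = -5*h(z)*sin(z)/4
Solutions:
 h(z) = C1/cos(z)^(5/4)


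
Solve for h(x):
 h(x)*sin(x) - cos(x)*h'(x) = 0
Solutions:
 h(x) = C1/cos(x)


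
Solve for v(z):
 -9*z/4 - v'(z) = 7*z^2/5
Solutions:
 v(z) = C1 - 7*z^3/15 - 9*z^2/8


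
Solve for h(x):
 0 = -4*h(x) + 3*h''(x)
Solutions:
 h(x) = C1*exp(-2*sqrt(3)*x/3) + C2*exp(2*sqrt(3)*x/3)


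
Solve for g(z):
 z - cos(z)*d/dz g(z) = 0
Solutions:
 g(z) = C1 + Integral(z/cos(z), z)


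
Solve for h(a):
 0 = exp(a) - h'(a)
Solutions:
 h(a) = C1 + exp(a)


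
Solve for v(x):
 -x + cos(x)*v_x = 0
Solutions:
 v(x) = C1 + Integral(x/cos(x), x)


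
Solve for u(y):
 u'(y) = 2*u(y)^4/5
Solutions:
 u(y) = 5^(1/3)*(-1/(C1 + 6*y))^(1/3)
 u(y) = 5^(1/3)*(-1/(C1 + 2*y))^(1/3)*(-3^(2/3) - 3*3^(1/6)*I)/6
 u(y) = 5^(1/3)*(-1/(C1 + 2*y))^(1/3)*(-3^(2/3) + 3*3^(1/6)*I)/6


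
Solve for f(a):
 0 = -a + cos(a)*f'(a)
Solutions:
 f(a) = C1 + Integral(a/cos(a), a)


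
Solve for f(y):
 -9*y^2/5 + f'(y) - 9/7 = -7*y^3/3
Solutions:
 f(y) = C1 - 7*y^4/12 + 3*y^3/5 + 9*y/7


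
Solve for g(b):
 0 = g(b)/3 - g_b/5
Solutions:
 g(b) = C1*exp(5*b/3)


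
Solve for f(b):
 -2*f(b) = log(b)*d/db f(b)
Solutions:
 f(b) = C1*exp(-2*li(b))


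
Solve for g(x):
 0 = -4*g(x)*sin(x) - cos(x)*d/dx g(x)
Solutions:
 g(x) = C1*cos(x)^4


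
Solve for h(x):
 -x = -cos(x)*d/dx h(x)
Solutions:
 h(x) = C1 + Integral(x/cos(x), x)


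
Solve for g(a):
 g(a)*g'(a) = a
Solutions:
 g(a) = -sqrt(C1 + a^2)
 g(a) = sqrt(C1 + a^2)


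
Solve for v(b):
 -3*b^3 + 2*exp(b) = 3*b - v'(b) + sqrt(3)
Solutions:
 v(b) = C1 + 3*b^4/4 + 3*b^2/2 + sqrt(3)*b - 2*exp(b)


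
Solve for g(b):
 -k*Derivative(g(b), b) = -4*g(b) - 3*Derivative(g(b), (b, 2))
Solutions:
 g(b) = C1*exp(b*(k - sqrt(k^2 - 48))/6) + C2*exp(b*(k + sqrt(k^2 - 48))/6)


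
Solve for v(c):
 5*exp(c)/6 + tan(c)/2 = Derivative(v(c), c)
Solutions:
 v(c) = C1 + 5*exp(c)/6 - log(cos(c))/2


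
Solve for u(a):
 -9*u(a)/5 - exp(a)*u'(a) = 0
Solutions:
 u(a) = C1*exp(9*exp(-a)/5)


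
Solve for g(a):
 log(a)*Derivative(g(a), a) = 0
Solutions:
 g(a) = C1


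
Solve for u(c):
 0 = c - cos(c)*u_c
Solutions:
 u(c) = C1 + Integral(c/cos(c), c)


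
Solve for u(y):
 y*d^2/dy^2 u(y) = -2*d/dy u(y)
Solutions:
 u(y) = C1 + C2/y


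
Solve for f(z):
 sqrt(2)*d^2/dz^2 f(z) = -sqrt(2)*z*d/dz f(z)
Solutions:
 f(z) = C1 + C2*erf(sqrt(2)*z/2)


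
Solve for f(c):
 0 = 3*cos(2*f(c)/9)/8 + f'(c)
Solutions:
 3*c/8 - 9*log(sin(2*f(c)/9) - 1)/4 + 9*log(sin(2*f(c)/9) + 1)/4 = C1


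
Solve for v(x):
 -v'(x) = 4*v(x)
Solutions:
 v(x) = C1*exp(-4*x)


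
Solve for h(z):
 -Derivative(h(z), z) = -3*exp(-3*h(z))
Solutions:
 h(z) = log(C1 + 9*z)/3
 h(z) = log((-3^(1/3) - 3^(5/6)*I)*(C1 + 3*z)^(1/3)/2)
 h(z) = log((-3^(1/3) + 3^(5/6)*I)*(C1 + 3*z)^(1/3)/2)


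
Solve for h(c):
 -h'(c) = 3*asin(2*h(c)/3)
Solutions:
 Integral(1/asin(2*_y/3), (_y, h(c))) = C1 - 3*c


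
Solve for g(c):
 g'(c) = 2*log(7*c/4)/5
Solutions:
 g(c) = C1 + 2*c*log(c)/5 - 4*c*log(2)/5 - 2*c/5 + 2*c*log(7)/5


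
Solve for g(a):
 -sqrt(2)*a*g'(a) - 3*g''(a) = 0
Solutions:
 g(a) = C1 + C2*erf(2^(3/4)*sqrt(3)*a/6)


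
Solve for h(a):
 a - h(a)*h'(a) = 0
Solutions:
 h(a) = -sqrt(C1 + a^2)
 h(a) = sqrt(C1 + a^2)


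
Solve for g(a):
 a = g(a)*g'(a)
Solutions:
 g(a) = -sqrt(C1 + a^2)
 g(a) = sqrt(C1 + a^2)


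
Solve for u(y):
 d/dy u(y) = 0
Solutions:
 u(y) = C1


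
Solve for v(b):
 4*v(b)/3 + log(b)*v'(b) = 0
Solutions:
 v(b) = C1*exp(-4*li(b)/3)


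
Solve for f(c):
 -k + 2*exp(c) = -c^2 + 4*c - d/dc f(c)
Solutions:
 f(c) = C1 - c^3/3 + 2*c^2 + c*k - 2*exp(c)


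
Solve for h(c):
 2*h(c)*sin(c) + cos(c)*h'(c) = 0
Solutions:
 h(c) = C1*cos(c)^2


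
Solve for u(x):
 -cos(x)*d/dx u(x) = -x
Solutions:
 u(x) = C1 + Integral(x/cos(x), x)


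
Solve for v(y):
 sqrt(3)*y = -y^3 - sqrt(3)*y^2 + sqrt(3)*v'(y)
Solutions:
 v(y) = C1 + sqrt(3)*y^4/12 + y^3/3 + y^2/2


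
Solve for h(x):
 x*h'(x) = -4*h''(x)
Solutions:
 h(x) = C1 + C2*erf(sqrt(2)*x/4)


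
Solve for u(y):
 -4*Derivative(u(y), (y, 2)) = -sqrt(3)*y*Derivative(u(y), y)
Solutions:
 u(y) = C1 + C2*erfi(sqrt(2)*3^(1/4)*y/4)


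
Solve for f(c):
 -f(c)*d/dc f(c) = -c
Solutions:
 f(c) = -sqrt(C1 + c^2)
 f(c) = sqrt(C1 + c^2)


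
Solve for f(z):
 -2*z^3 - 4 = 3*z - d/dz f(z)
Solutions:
 f(z) = C1 + z^4/2 + 3*z^2/2 + 4*z


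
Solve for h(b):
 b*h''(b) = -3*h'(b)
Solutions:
 h(b) = C1 + C2/b^2


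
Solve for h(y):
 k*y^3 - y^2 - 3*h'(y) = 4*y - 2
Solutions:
 h(y) = C1 + k*y^4/12 - y^3/9 - 2*y^2/3 + 2*y/3


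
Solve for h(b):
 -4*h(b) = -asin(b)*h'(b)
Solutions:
 h(b) = C1*exp(4*Integral(1/asin(b), b))


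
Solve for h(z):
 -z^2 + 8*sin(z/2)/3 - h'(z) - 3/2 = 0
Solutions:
 h(z) = C1 - z^3/3 - 3*z/2 - 16*cos(z/2)/3


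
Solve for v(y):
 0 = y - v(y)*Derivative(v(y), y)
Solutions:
 v(y) = -sqrt(C1 + y^2)
 v(y) = sqrt(C1 + y^2)


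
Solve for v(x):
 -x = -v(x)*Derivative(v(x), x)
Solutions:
 v(x) = -sqrt(C1 + x^2)
 v(x) = sqrt(C1 + x^2)


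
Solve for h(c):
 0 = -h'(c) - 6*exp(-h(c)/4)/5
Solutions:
 h(c) = 4*log(C1 - 3*c/10)


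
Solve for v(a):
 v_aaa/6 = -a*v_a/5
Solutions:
 v(a) = C1 + Integral(C2*airyai(-5^(2/3)*6^(1/3)*a/5) + C3*airybi(-5^(2/3)*6^(1/3)*a/5), a)


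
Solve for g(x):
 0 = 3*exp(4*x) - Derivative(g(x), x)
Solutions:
 g(x) = C1 + 3*exp(4*x)/4


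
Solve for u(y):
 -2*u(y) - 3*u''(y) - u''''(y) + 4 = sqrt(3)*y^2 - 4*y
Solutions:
 u(y) = C1*sin(y) + C2*sin(sqrt(2)*y) + C3*cos(y) + C4*cos(sqrt(2)*y) - sqrt(3)*y^2/2 + 2*y + 2 + 3*sqrt(3)/2


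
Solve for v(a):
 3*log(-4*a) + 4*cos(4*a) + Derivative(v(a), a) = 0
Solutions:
 v(a) = C1 - 3*a*log(-a) - 6*a*log(2) + 3*a - sin(4*a)


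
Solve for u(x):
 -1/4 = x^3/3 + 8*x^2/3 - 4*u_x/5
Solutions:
 u(x) = C1 + 5*x^4/48 + 10*x^3/9 + 5*x/16


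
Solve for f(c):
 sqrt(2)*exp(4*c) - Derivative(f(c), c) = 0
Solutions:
 f(c) = C1 + sqrt(2)*exp(4*c)/4


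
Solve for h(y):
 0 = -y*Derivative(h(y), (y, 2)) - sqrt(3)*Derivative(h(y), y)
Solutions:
 h(y) = C1 + C2*y^(1 - sqrt(3))


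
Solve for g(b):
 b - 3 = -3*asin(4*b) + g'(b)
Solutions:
 g(b) = C1 + b^2/2 + 3*b*asin(4*b) - 3*b + 3*sqrt(1 - 16*b^2)/4


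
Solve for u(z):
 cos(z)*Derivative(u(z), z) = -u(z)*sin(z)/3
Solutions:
 u(z) = C1*cos(z)^(1/3)


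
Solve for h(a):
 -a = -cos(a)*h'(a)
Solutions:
 h(a) = C1 + Integral(a/cos(a), a)


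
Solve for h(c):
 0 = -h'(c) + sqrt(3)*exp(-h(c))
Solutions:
 h(c) = log(C1 + sqrt(3)*c)


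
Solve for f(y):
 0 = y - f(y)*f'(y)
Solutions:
 f(y) = -sqrt(C1 + y^2)
 f(y) = sqrt(C1 + y^2)


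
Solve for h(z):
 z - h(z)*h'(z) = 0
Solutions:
 h(z) = -sqrt(C1 + z^2)
 h(z) = sqrt(C1 + z^2)


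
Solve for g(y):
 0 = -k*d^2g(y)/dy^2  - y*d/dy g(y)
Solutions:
 g(y) = C1 + C2*sqrt(k)*erf(sqrt(2)*y*sqrt(1/k)/2)


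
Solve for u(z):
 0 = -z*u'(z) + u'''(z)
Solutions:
 u(z) = C1 + Integral(C2*airyai(z) + C3*airybi(z), z)


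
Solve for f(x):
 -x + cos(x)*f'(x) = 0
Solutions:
 f(x) = C1 + Integral(x/cos(x), x)


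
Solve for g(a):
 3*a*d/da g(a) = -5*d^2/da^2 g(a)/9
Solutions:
 g(a) = C1 + C2*erf(3*sqrt(30)*a/10)


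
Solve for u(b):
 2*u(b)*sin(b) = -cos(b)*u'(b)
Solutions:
 u(b) = C1*cos(b)^2


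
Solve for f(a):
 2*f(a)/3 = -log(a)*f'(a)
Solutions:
 f(a) = C1*exp(-2*li(a)/3)


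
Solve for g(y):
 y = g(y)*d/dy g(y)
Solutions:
 g(y) = -sqrt(C1 + y^2)
 g(y) = sqrt(C1 + y^2)


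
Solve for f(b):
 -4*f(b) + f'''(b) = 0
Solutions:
 f(b) = C3*exp(2^(2/3)*b) + (C1*sin(2^(2/3)*sqrt(3)*b/2) + C2*cos(2^(2/3)*sqrt(3)*b/2))*exp(-2^(2/3)*b/2)


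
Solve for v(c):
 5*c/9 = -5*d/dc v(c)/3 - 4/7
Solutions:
 v(c) = C1 - c^2/6 - 12*c/35


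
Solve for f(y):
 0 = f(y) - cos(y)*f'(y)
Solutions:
 f(y) = C1*sqrt(sin(y) + 1)/sqrt(sin(y) - 1)


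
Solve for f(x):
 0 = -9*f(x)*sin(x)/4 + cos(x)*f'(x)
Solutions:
 f(x) = C1/cos(x)^(9/4)


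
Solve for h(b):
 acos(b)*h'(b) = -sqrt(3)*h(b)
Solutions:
 h(b) = C1*exp(-sqrt(3)*Integral(1/acos(b), b))


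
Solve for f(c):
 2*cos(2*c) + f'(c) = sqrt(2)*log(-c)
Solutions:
 f(c) = C1 + sqrt(2)*c*(log(-c) - 1) - sin(2*c)


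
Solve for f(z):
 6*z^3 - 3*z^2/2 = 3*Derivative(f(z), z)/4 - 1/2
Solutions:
 f(z) = C1 + 2*z^4 - 2*z^3/3 + 2*z/3


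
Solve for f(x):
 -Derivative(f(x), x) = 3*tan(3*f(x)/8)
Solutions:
 f(x) = -8*asin(C1*exp(-9*x/8))/3 + 8*pi/3
 f(x) = 8*asin(C1*exp(-9*x/8))/3


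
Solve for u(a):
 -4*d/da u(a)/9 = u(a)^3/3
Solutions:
 u(a) = -sqrt(2)*sqrt(-1/(C1 - 3*a))
 u(a) = sqrt(2)*sqrt(-1/(C1 - 3*a))


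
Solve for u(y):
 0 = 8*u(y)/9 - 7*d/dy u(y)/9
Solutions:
 u(y) = C1*exp(8*y/7)


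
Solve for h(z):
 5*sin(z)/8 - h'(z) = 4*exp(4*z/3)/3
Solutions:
 h(z) = C1 - exp(z)^(4/3) - 5*cos(z)/8


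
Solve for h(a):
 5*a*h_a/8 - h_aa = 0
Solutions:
 h(a) = C1 + C2*erfi(sqrt(5)*a/4)


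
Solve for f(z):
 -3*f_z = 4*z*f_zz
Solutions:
 f(z) = C1 + C2*z^(1/4)


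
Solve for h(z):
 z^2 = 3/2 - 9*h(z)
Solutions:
 h(z) = 1/6 - z^2/9


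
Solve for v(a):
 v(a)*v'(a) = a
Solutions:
 v(a) = -sqrt(C1 + a^2)
 v(a) = sqrt(C1 + a^2)


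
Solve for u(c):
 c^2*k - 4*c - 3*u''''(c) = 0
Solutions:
 u(c) = C1 + C2*c + C3*c^2 + C4*c^3 + c^6*k/1080 - c^5/90


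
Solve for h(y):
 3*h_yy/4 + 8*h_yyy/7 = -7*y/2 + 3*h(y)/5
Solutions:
 h(y) = C1*exp(-y*(35*5^(1/3)*7^(2/3)/(64*sqrt(8481) + 5899)^(1/3) + 70 + 5^(2/3)*7^(1/3)*(64*sqrt(8481) + 5899)^(1/3))/320)*sin(sqrt(3)*35^(1/3)*y*(-5^(1/3)*(64*sqrt(8481) + 5899)^(1/3) + 35*7^(1/3)/(64*sqrt(8481) + 5899)^(1/3))/320) + C2*exp(-y*(35*5^(1/3)*7^(2/3)/(64*sqrt(8481) + 5899)^(1/3) + 70 + 5^(2/3)*7^(1/3)*(64*sqrt(8481) + 5899)^(1/3))/320)*cos(sqrt(3)*35^(1/3)*y*(-5^(1/3)*(64*sqrt(8481) + 5899)^(1/3) + 35*7^(1/3)/(64*sqrt(8481) + 5899)^(1/3))/320) + C3*exp(y*(-35 + 35*5^(1/3)*7^(2/3)/(64*sqrt(8481) + 5899)^(1/3) + 5^(2/3)*7^(1/3)*(64*sqrt(8481) + 5899)^(1/3))/160) + 35*y/6


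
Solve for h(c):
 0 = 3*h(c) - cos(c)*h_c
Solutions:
 h(c) = C1*(sin(c) + 1)^(3/2)/(sin(c) - 1)^(3/2)


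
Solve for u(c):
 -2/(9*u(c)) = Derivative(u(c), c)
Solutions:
 u(c) = -sqrt(C1 - 4*c)/3
 u(c) = sqrt(C1 - 4*c)/3


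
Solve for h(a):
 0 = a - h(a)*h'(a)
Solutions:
 h(a) = -sqrt(C1 + a^2)
 h(a) = sqrt(C1 + a^2)


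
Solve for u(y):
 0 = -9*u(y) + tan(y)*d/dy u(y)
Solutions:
 u(y) = C1*sin(y)^9


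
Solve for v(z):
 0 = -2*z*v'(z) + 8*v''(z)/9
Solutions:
 v(z) = C1 + C2*erfi(3*sqrt(2)*z/4)


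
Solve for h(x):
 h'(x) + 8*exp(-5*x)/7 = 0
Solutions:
 h(x) = C1 + 8*exp(-5*x)/35


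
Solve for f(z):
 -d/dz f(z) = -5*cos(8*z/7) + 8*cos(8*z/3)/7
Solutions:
 f(z) = C1 + 35*sin(8*z/7)/8 - 3*sin(8*z/3)/7


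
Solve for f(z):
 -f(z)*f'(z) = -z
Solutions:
 f(z) = -sqrt(C1 + z^2)
 f(z) = sqrt(C1 + z^2)


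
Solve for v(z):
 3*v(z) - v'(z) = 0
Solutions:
 v(z) = C1*exp(3*z)


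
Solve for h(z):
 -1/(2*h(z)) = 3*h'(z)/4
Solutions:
 h(z) = -sqrt(C1 - 12*z)/3
 h(z) = sqrt(C1 - 12*z)/3


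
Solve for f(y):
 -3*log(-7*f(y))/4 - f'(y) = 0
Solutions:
 4*Integral(1/(log(-_y) + log(7)), (_y, f(y)))/3 = C1 - y
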